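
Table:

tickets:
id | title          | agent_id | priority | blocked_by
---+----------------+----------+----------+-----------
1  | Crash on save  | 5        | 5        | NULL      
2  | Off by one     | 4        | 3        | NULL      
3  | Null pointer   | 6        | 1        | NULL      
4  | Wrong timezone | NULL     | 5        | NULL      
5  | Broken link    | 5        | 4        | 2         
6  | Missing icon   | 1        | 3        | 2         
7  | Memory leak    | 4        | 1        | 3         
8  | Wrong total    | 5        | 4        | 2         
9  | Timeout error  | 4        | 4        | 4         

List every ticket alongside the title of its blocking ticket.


This is a self-join: tickets is joined to a second copy of itself, matching each row's blocked_by to another row's id. Use LEFT JOIN so rows with blocked_by=NULL are kept.
  - ticket 1 (Crash on save): blocked_by=NULL -> NULL
  - ticket 2 (Off by one): blocked_by=NULL -> NULL
  - ticket 3 (Null pointer): blocked_by=NULL -> NULL
  - ticket 4 (Wrong timezone): blocked_by=NULL -> NULL
  - ticket 5 (Broken link): blocked_by=2 -> Off by one
  - ticket 6 (Missing icon): blocked_by=2 -> Off by one
  - ticket 7 (Memory leak): blocked_by=3 -> Null pointer
  - ticket 8 (Wrong total): blocked_by=2 -> Off by one
  - ticket 9 (Timeout error): blocked_by=4 -> Wrong timezone

SQL:
SELECT a.title AS item, b.title AS blocked_by
FROM tickets a
LEFT JOIN tickets b ON a.blocked_by = b.id

Result:
item           | blocked_by    
---------------+---------------
Crash on save  | NULL          
Off by one     | NULL          
Null pointer   | NULL          
Wrong timezone | NULL          
Broken link    | Off by one    
Missing icon   | Off by one    
Memory leak    | Null pointer  
Wrong total    | Off by one    
Timeout error  | Wrong timezone


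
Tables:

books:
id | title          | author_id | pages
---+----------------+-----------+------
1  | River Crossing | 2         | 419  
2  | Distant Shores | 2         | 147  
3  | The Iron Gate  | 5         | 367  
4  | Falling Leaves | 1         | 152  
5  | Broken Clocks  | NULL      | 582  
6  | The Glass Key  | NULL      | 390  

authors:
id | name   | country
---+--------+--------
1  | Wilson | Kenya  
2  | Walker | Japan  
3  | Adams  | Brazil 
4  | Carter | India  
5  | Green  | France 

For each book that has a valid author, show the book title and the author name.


INNER JOIN keeps only books rows whose author_id matches an id in authors. Walk through each book:
  - book 1 (River Crossing): author_id=2 -> matches Walker
  - book 2 (Distant Shores): author_id=2 -> matches Walker
  - book 3 (The Iron Gate): author_id=5 -> matches Green
  - book 4 (Falling Leaves): author_id=1 -> matches Wilson
  - book 5 (Broken Clocks): author_id=NULL, no match -> dropped
  - book 6 (The Glass Key): author_id=NULL, no match -> dropped
So 2 of 6 rows are dropped.

SQL:
SELECT a.title, b.name AS author
FROM books a
INNER JOIN authors b ON a.author_id = b.id

Result:
title          | author
---------------+-------
River Crossing | Walker
Distant Shores | Walker
The Iron Gate  | Green 
Falling Leaves | Wilson


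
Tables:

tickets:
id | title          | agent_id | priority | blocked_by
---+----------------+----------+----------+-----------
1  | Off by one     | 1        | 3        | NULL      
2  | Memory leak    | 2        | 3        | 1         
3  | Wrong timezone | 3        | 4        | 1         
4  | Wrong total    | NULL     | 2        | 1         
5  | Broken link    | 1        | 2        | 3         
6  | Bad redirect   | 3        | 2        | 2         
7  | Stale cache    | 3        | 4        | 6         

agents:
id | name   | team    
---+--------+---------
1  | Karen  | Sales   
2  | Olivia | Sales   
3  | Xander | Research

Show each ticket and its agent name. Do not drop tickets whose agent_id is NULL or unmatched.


LEFT JOIN keeps every row from tickets (the left table); where agent_id has no match in agents, the agent columns become NULL. Walk through each ticket:
  - ticket 1 (Off by one): agent_id=1 -> matches Karen
  - ticket 2 (Memory leak): agent_id=2 -> matches Olivia
  - ticket 3 (Wrong timezone): agent_id=3 -> matches Xander
  - ticket 4 (Wrong total): agent_id=NULL, no match -> kept with NULL
  - ticket 5 (Broken link): agent_id=1 -> matches Karen
  - ticket 6 (Bad redirect): agent_id=3 -> matches Xander
  - ticket 7 (Stale cache): agent_id=3 -> matches Xander
All 7 rows appear; 1 has NULL agent.

SQL:
SELECT a.title, b.name AS agent
FROM tickets a
LEFT JOIN agents b ON a.agent_id = b.id

Result:
title          | agent 
---------------+-------
Off by one     | Karen 
Memory leak    | Olivia
Wrong timezone | Xander
Wrong total    | NULL  
Broken link    | Karen 
Bad redirect   | Xander
Stale cache    | Xander


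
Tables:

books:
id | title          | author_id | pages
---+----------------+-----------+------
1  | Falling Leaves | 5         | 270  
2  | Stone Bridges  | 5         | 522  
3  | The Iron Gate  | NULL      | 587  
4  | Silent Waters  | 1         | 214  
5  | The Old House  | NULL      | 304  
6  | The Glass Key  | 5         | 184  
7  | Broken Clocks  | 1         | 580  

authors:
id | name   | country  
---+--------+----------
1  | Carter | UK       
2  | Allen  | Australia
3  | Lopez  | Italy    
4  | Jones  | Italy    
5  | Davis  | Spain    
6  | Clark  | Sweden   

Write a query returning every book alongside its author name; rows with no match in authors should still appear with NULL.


LEFT JOIN keeps every row from books (the left table); where author_id has no match in authors, the author columns become NULL. Walk through each book:
  - book 1 (Falling Leaves): author_id=5 -> matches Davis
  - book 2 (Stone Bridges): author_id=5 -> matches Davis
  - book 3 (The Iron Gate): author_id=NULL, no match -> kept with NULL
  - book 4 (Silent Waters): author_id=1 -> matches Carter
  - book 5 (The Old House): author_id=NULL, no match -> kept with NULL
  - book 6 (The Glass Key): author_id=5 -> matches Davis
  - book 7 (Broken Clocks): author_id=1 -> matches Carter
All 7 rows appear; 2 have NULL author.

SQL:
SELECT a.title, b.name AS author
FROM books a
LEFT JOIN authors b ON a.author_id = b.id

Result:
title          | author
---------------+-------
Falling Leaves | Davis 
Stone Bridges  | Davis 
The Iron Gate  | NULL  
Silent Waters  | Carter
The Old House  | NULL  
The Glass Key  | Davis 
Broken Clocks  | Carter


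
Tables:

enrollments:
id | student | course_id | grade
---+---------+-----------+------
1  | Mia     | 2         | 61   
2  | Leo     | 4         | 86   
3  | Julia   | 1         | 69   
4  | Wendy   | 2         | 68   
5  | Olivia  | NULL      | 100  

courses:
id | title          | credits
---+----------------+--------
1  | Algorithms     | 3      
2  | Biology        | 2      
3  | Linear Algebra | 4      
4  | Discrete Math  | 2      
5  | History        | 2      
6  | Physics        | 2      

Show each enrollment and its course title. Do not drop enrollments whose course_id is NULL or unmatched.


LEFT JOIN keeps every row from enrollments (the left table); where course_id has no match in courses, the course columns become NULL. Walk through each enrollment:
  - enrollment 1 (Mia): course_id=2 -> matches Biology
  - enrollment 2 (Leo): course_id=4 -> matches Discrete Math
  - enrollment 3 (Julia): course_id=1 -> matches Algorithms
  - enrollment 4 (Wendy): course_id=2 -> matches Biology
  - enrollment 5 (Olivia): course_id=NULL, no match -> kept with NULL
All 5 rows appear; 1 has NULL course.

SQL:
SELECT a.student, b.title AS course
FROM enrollments a
LEFT JOIN courses b ON a.course_id = b.id

Result:
student | course       
--------+--------------
Mia     | Biology      
Leo     | Discrete Math
Julia   | Algorithms   
Wendy   | Biology      
Olivia  | NULL         


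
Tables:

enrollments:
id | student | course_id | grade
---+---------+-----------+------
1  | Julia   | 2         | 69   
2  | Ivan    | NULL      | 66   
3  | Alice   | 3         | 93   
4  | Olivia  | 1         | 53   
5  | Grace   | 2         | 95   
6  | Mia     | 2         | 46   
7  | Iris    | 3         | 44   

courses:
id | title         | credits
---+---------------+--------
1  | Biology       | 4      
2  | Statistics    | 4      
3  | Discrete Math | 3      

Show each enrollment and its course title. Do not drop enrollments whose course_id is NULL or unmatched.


LEFT JOIN keeps every row from enrollments (the left table); where course_id has no match in courses, the course columns become NULL. Walk through each enrollment:
  - enrollment 1 (Julia): course_id=2 -> matches Statistics
  - enrollment 2 (Ivan): course_id=NULL, no match -> kept with NULL
  - enrollment 3 (Alice): course_id=3 -> matches Discrete Math
  - enrollment 4 (Olivia): course_id=1 -> matches Biology
  - enrollment 5 (Grace): course_id=2 -> matches Statistics
  - enrollment 6 (Mia): course_id=2 -> matches Statistics
  - enrollment 7 (Iris): course_id=3 -> matches Discrete Math
All 7 rows appear; 1 has NULL course.

SQL:
SELECT a.student, b.title AS course
FROM enrollments a
LEFT JOIN courses b ON a.course_id = b.id

Result:
student | course       
--------+--------------
Julia   | Statistics   
Ivan    | NULL         
Alice   | Discrete Math
Olivia  | Biology      
Grace   | Statistics   
Mia     | Statistics   
Iris    | Discrete Math


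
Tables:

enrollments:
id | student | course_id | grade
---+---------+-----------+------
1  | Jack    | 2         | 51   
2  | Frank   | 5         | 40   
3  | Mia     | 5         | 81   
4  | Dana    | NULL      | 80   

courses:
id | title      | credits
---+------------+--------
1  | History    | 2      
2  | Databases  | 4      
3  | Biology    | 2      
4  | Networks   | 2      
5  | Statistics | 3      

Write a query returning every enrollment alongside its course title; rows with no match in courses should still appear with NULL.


LEFT JOIN keeps every row from enrollments (the left table); where course_id has no match in courses, the course columns become NULL. Walk through each enrollment:
  - enrollment 1 (Jack): course_id=2 -> matches Databases
  - enrollment 2 (Frank): course_id=5 -> matches Statistics
  - enrollment 3 (Mia): course_id=5 -> matches Statistics
  - enrollment 4 (Dana): course_id=NULL, no match -> kept with NULL
All 4 rows appear; 1 has NULL course.

SQL:
SELECT a.student, b.title AS course
FROM enrollments a
LEFT JOIN courses b ON a.course_id = b.id

Result:
student | course    
--------+-----------
Jack    | Databases 
Frank   | Statistics
Mia     | Statistics
Dana    | NULL      


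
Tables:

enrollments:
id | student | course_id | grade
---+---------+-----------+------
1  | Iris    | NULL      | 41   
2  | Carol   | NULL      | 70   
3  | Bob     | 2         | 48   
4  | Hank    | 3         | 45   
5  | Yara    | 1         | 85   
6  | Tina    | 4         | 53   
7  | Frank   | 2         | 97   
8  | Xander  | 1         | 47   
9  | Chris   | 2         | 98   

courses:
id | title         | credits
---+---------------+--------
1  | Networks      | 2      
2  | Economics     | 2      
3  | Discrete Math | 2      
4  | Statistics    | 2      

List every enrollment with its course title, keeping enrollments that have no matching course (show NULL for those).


LEFT JOIN keeps every row from enrollments (the left table); where course_id has no match in courses, the course columns become NULL. Walk through each enrollment:
  - enrollment 1 (Iris): course_id=NULL, no match -> kept with NULL
  - enrollment 2 (Carol): course_id=NULL, no match -> kept with NULL
  - enrollment 3 (Bob): course_id=2 -> matches Economics
  - enrollment 4 (Hank): course_id=3 -> matches Discrete Math
  - enrollment 5 (Yara): course_id=1 -> matches Networks
  - enrollment 6 (Tina): course_id=4 -> matches Statistics
  - enrollment 7 (Frank): course_id=2 -> matches Economics
  - enrollment 8 (Xander): course_id=1 -> matches Networks
  - enrollment 9 (Chris): course_id=2 -> matches Economics
All 9 rows appear; 2 have NULL course.

SQL:
SELECT a.student, b.title AS course
FROM enrollments a
LEFT JOIN courses b ON a.course_id = b.id

Result:
student | course       
--------+--------------
Iris    | NULL         
Carol   | NULL         
Bob     | Economics    
Hank    | Discrete Math
Yara    | Networks     
Tina    | Statistics   
Frank   | Economics    
Xander  | Networks     
Chris   | Economics    


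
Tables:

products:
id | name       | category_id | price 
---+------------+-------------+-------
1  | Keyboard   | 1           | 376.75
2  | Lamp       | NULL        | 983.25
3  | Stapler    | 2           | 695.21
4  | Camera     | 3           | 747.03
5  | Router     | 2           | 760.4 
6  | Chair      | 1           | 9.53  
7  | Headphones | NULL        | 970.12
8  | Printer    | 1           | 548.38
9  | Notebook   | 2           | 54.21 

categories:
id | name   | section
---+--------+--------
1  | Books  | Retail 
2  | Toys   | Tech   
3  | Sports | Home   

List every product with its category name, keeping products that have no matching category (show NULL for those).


LEFT JOIN keeps every row from products (the left table); where category_id has no match in categories, the category columns become NULL. Walk through each product:
  - product 1 (Keyboard): category_id=1 -> matches Books
  - product 2 (Lamp): category_id=NULL, no match -> kept with NULL
  - product 3 (Stapler): category_id=2 -> matches Toys
  - product 4 (Camera): category_id=3 -> matches Sports
  - product 5 (Router): category_id=2 -> matches Toys
  - product 6 (Chair): category_id=1 -> matches Books
  - product 7 (Headphones): category_id=NULL, no match -> kept with NULL
  - product 8 (Printer): category_id=1 -> matches Books
  - product 9 (Notebook): category_id=2 -> matches Toys
All 9 rows appear; 2 have NULL category.

SQL:
SELECT a.name, b.name AS category
FROM products a
LEFT JOIN categories b ON a.category_id = b.id

Result:
name       | category
-----------+---------
Keyboard   | Books   
Lamp       | NULL    
Stapler    | Toys    
Camera     | Sports  
Router     | Toys    
Chair      | Books   
Headphones | NULL    
Printer    | Books   
Notebook   | Toys    


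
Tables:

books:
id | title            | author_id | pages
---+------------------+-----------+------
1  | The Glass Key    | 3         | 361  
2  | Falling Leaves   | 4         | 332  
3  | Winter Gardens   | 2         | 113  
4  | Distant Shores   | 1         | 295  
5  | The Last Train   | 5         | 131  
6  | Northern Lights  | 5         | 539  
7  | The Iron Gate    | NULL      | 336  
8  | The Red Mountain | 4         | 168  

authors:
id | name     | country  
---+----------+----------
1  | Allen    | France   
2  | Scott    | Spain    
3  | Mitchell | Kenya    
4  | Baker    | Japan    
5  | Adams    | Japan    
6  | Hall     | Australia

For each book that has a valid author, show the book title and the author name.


INNER JOIN keeps only books rows whose author_id matches an id in authors. Walk through each book:
  - book 1 (The Glass Key): author_id=3 -> matches Mitchell
  - book 2 (Falling Leaves): author_id=4 -> matches Baker
  - book 3 (Winter Gardens): author_id=2 -> matches Scott
  - book 4 (Distant Shores): author_id=1 -> matches Allen
  - book 5 (The Last Train): author_id=5 -> matches Adams
  - book 6 (Northern Lights): author_id=5 -> matches Adams
  - book 7 (The Iron Gate): author_id=NULL, no match -> dropped
  - book 8 (The Red Mountain): author_id=4 -> matches Baker
So 1 of 8 rows is dropped.

SQL:
SELECT a.title, b.name AS author
FROM books a
INNER JOIN authors b ON a.author_id = b.id

Result:
title            | author  
-----------------+---------
The Glass Key    | Mitchell
Falling Leaves   | Baker   
Winter Gardens   | Scott   
Distant Shores   | Allen   
The Last Train   | Adams   
Northern Lights  | Adams   
The Red Mountain | Baker   


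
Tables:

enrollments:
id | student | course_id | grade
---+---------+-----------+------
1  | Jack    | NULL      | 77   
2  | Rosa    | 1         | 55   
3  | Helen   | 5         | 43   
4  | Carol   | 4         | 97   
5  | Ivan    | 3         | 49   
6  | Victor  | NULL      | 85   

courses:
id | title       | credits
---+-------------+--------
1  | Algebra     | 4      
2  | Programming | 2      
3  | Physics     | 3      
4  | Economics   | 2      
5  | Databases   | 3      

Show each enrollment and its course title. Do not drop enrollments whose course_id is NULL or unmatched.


LEFT JOIN keeps every row from enrollments (the left table); where course_id has no match in courses, the course columns become NULL. Walk through each enrollment:
  - enrollment 1 (Jack): course_id=NULL, no match -> kept with NULL
  - enrollment 2 (Rosa): course_id=1 -> matches Algebra
  - enrollment 3 (Helen): course_id=5 -> matches Databases
  - enrollment 4 (Carol): course_id=4 -> matches Economics
  - enrollment 5 (Ivan): course_id=3 -> matches Physics
  - enrollment 6 (Victor): course_id=NULL, no match -> kept with NULL
All 6 rows appear; 2 have NULL course.

SQL:
SELECT a.student, b.title AS course
FROM enrollments a
LEFT JOIN courses b ON a.course_id = b.id

Result:
student | course   
--------+----------
Jack    | NULL     
Rosa    | Algebra  
Helen   | Databases
Carol   | Economics
Ivan    | Physics  
Victor  | NULL     


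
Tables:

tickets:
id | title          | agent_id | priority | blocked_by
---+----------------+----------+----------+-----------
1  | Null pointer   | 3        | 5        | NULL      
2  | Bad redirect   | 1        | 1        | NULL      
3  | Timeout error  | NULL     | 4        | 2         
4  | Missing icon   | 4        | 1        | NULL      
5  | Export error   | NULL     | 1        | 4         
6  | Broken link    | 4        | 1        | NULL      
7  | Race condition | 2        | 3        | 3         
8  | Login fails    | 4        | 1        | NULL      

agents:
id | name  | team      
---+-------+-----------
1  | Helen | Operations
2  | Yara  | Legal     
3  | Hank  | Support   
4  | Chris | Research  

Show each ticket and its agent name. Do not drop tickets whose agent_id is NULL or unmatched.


LEFT JOIN keeps every row from tickets (the left table); where agent_id has no match in agents, the agent columns become NULL. Walk through each ticket:
  - ticket 1 (Null pointer): agent_id=3 -> matches Hank
  - ticket 2 (Bad redirect): agent_id=1 -> matches Helen
  - ticket 3 (Timeout error): agent_id=NULL, no match -> kept with NULL
  - ticket 4 (Missing icon): agent_id=4 -> matches Chris
  - ticket 5 (Export error): agent_id=NULL, no match -> kept with NULL
  - ticket 6 (Broken link): agent_id=4 -> matches Chris
  - ticket 7 (Race condition): agent_id=2 -> matches Yara
  - ticket 8 (Login fails): agent_id=4 -> matches Chris
All 8 rows appear; 2 have NULL agent.

SQL:
SELECT a.title, b.name AS agent
FROM tickets a
LEFT JOIN agents b ON a.agent_id = b.id

Result:
title          | agent
---------------+------
Null pointer   | Hank 
Bad redirect   | Helen
Timeout error  | NULL 
Missing icon   | Chris
Export error   | NULL 
Broken link    | Chris
Race condition | Yara 
Login fails    | Chris


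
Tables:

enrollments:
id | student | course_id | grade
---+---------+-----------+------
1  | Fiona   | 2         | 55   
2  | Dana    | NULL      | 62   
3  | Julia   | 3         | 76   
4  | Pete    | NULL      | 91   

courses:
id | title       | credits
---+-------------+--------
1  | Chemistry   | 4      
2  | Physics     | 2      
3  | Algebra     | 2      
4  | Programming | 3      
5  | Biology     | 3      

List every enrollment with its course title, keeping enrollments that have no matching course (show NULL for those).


LEFT JOIN keeps every row from enrollments (the left table); where course_id has no match in courses, the course columns become NULL. Walk through each enrollment:
  - enrollment 1 (Fiona): course_id=2 -> matches Physics
  - enrollment 2 (Dana): course_id=NULL, no match -> kept with NULL
  - enrollment 3 (Julia): course_id=3 -> matches Algebra
  - enrollment 4 (Pete): course_id=NULL, no match -> kept with NULL
All 4 rows appear; 2 have NULL course.

SQL:
SELECT a.student, b.title AS course
FROM enrollments a
LEFT JOIN courses b ON a.course_id = b.id

Result:
student | course 
--------+--------
Fiona   | Physics
Dana    | NULL   
Julia   | Algebra
Pete    | NULL   


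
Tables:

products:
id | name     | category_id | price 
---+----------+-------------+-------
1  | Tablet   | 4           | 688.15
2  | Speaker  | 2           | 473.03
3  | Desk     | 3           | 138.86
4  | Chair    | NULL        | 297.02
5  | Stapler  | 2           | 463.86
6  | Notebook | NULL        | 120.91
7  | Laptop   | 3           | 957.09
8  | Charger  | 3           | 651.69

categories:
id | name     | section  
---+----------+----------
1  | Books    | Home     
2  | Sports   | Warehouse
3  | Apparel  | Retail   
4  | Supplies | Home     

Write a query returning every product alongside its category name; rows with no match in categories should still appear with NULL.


LEFT JOIN keeps every row from products (the left table); where category_id has no match in categories, the category columns become NULL. Walk through each product:
  - product 1 (Tablet): category_id=4 -> matches Supplies
  - product 2 (Speaker): category_id=2 -> matches Sports
  - product 3 (Desk): category_id=3 -> matches Apparel
  - product 4 (Chair): category_id=NULL, no match -> kept with NULL
  - product 5 (Stapler): category_id=2 -> matches Sports
  - product 6 (Notebook): category_id=NULL, no match -> kept with NULL
  - product 7 (Laptop): category_id=3 -> matches Apparel
  - product 8 (Charger): category_id=3 -> matches Apparel
All 8 rows appear; 2 have NULL category.

SQL:
SELECT a.name, b.name AS category
FROM products a
LEFT JOIN categories b ON a.category_id = b.id

Result:
name     | category
---------+---------
Tablet   | Supplies
Speaker  | Sports  
Desk     | Apparel 
Chair    | NULL    
Stapler  | Sports  
Notebook | NULL    
Laptop   | Apparel 
Charger  | Apparel 


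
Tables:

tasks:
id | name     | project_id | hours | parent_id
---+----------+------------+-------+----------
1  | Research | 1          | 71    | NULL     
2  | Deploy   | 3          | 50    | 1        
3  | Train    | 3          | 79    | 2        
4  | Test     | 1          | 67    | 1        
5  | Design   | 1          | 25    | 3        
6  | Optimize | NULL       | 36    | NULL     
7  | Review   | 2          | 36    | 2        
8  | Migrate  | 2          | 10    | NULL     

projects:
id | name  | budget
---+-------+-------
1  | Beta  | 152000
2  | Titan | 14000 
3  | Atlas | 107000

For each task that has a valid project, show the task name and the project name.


INNER JOIN keeps only tasks rows whose project_id matches an id in projects. Walk through each task:
  - task 1 (Research): project_id=1 -> matches Beta
  - task 2 (Deploy): project_id=3 -> matches Atlas
  - task 3 (Train): project_id=3 -> matches Atlas
  - task 4 (Test): project_id=1 -> matches Beta
  - task 5 (Design): project_id=1 -> matches Beta
  - task 6 (Optimize): project_id=NULL, no match -> dropped
  - task 7 (Review): project_id=2 -> matches Titan
  - task 8 (Migrate): project_id=2 -> matches Titan
So 1 of 8 rows is dropped.

SQL:
SELECT a.name, b.name AS project
FROM tasks a
INNER JOIN projects b ON a.project_id = b.id

Result:
name     | project
---------+--------
Research | Beta   
Deploy   | Atlas  
Train    | Atlas  
Test     | Beta   
Design   | Beta   
Review   | Titan  
Migrate  | Titan  


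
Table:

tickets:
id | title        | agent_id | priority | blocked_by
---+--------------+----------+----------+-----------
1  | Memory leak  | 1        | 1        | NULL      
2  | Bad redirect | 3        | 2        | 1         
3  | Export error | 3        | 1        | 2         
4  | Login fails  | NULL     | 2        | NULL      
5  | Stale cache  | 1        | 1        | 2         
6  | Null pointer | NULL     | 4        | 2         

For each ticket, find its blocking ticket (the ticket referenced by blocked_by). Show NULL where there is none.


This is a self-join: tickets is joined to a second copy of itself, matching each row's blocked_by to another row's id. Use LEFT JOIN so rows with blocked_by=NULL are kept.
  - ticket 1 (Memory leak): blocked_by=NULL -> NULL
  - ticket 2 (Bad redirect): blocked_by=1 -> Memory leak
  - ticket 3 (Export error): blocked_by=2 -> Bad redirect
  - ticket 4 (Login fails): blocked_by=NULL -> NULL
  - ticket 5 (Stale cache): blocked_by=2 -> Bad redirect
  - ticket 6 (Null pointer): blocked_by=2 -> Bad redirect

SQL:
SELECT a.title AS item, b.title AS blocked_by
FROM tickets a
LEFT JOIN tickets b ON a.blocked_by = b.id

Result:
item         | blocked_by  
-------------+-------------
Memory leak  | NULL        
Bad redirect | Memory leak 
Export error | Bad redirect
Login fails  | NULL        
Stale cache  | Bad redirect
Null pointer | Bad redirect


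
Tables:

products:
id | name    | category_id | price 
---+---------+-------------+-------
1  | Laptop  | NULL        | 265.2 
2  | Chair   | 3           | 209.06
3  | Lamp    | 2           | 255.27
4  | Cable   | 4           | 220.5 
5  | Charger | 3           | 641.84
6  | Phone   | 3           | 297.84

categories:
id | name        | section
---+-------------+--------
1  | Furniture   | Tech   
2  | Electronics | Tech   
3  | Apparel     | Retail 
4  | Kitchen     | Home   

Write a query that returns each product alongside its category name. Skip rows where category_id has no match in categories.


INNER JOIN keeps only products rows whose category_id matches an id in categories. Walk through each product:
  - product 1 (Laptop): category_id=NULL, no match -> dropped
  - product 2 (Chair): category_id=3 -> matches Apparel
  - product 3 (Lamp): category_id=2 -> matches Electronics
  - product 4 (Cable): category_id=4 -> matches Kitchen
  - product 5 (Charger): category_id=3 -> matches Apparel
  - product 6 (Phone): category_id=3 -> matches Apparel
So 1 of 6 rows is dropped.

SQL:
SELECT a.name, b.name AS category
FROM products a
INNER JOIN categories b ON a.category_id = b.id

Result:
name    | category   
--------+------------
Chair   | Apparel    
Lamp    | Electronics
Cable   | Kitchen    
Charger | Apparel    
Phone   | Apparel    


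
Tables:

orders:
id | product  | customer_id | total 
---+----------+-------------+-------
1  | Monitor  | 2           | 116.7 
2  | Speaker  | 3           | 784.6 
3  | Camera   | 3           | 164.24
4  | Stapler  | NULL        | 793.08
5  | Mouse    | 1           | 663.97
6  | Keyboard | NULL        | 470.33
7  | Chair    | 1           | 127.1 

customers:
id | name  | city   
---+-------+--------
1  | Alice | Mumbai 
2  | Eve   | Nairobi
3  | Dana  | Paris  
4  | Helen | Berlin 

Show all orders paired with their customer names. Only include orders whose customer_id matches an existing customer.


INNER JOIN keeps only orders rows whose customer_id matches an id in customers. Walk through each order:
  - order 1 (Monitor): customer_id=2 -> matches Eve
  - order 2 (Speaker): customer_id=3 -> matches Dana
  - order 3 (Camera): customer_id=3 -> matches Dana
  - order 4 (Stapler): customer_id=NULL, no match -> dropped
  - order 5 (Mouse): customer_id=1 -> matches Alice
  - order 6 (Keyboard): customer_id=NULL, no match -> dropped
  - order 7 (Chair): customer_id=1 -> matches Alice
So 2 of 7 rows are dropped.

SQL:
SELECT a.product, b.name AS customer
FROM orders a
INNER JOIN customers b ON a.customer_id = b.id

Result:
product | customer
--------+---------
Monitor | Eve     
Speaker | Dana    
Camera  | Dana    
Mouse   | Alice   
Chair   | Alice   


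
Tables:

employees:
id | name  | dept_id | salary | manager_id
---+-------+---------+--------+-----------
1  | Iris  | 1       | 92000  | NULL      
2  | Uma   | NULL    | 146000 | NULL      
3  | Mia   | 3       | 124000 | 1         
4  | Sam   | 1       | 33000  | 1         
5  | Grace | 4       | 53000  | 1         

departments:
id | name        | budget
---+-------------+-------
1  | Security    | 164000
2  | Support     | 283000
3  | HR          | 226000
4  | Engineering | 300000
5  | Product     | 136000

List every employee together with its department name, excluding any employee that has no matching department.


INNER JOIN keeps only employees rows whose dept_id matches an id in departments. Walk through each employee:
  - employee 1 (Iris): dept_id=1 -> matches Security
  - employee 2 (Uma): dept_id=NULL, no match -> dropped
  - employee 3 (Mia): dept_id=3 -> matches HR
  - employee 4 (Sam): dept_id=1 -> matches Security
  - employee 5 (Grace): dept_id=4 -> matches Engineering
So 1 of 5 rows is dropped.

SQL:
SELECT a.name, b.name AS department
FROM employees a
INNER JOIN departments b ON a.dept_id = b.id

Result:
name  | department 
------+------------
Iris  | Security   
Mia   | HR         
Sam   | Security   
Grace | Engineering


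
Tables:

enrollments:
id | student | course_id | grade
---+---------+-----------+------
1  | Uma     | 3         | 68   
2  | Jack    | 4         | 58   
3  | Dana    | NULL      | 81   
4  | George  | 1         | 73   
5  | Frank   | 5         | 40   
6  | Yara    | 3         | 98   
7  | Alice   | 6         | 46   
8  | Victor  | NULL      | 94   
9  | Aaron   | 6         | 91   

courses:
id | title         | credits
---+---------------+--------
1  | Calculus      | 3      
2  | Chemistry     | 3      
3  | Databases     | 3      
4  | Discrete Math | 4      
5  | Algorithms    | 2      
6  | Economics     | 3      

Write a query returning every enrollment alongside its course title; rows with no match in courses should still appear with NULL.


LEFT JOIN keeps every row from enrollments (the left table); where course_id has no match in courses, the course columns become NULL. Walk through each enrollment:
  - enrollment 1 (Uma): course_id=3 -> matches Databases
  - enrollment 2 (Jack): course_id=4 -> matches Discrete Math
  - enrollment 3 (Dana): course_id=NULL, no match -> kept with NULL
  - enrollment 4 (George): course_id=1 -> matches Calculus
  - enrollment 5 (Frank): course_id=5 -> matches Algorithms
  - enrollment 6 (Yara): course_id=3 -> matches Databases
  - enrollment 7 (Alice): course_id=6 -> matches Economics
  - enrollment 8 (Victor): course_id=NULL, no match -> kept with NULL
  - enrollment 9 (Aaron): course_id=6 -> matches Economics
All 9 rows appear; 2 have NULL course.

SQL:
SELECT a.student, b.title AS course
FROM enrollments a
LEFT JOIN courses b ON a.course_id = b.id

Result:
student | course       
--------+--------------
Uma     | Databases    
Jack    | Discrete Math
Dana    | NULL         
George  | Calculus     
Frank   | Algorithms   
Yara    | Databases    
Alice   | Economics    
Victor  | NULL         
Aaron   | Economics    


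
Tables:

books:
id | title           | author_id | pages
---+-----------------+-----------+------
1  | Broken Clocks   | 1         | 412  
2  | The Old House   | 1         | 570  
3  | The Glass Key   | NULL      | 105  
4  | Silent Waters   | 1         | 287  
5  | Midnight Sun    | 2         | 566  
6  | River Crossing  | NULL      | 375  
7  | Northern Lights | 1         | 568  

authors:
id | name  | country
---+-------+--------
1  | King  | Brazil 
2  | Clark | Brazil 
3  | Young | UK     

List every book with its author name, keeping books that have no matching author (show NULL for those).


LEFT JOIN keeps every row from books (the left table); where author_id has no match in authors, the author columns become NULL. Walk through each book:
  - book 1 (Broken Clocks): author_id=1 -> matches King
  - book 2 (The Old House): author_id=1 -> matches King
  - book 3 (The Glass Key): author_id=NULL, no match -> kept with NULL
  - book 4 (Silent Waters): author_id=1 -> matches King
  - book 5 (Midnight Sun): author_id=2 -> matches Clark
  - book 6 (River Crossing): author_id=NULL, no match -> kept with NULL
  - book 7 (Northern Lights): author_id=1 -> matches King
All 7 rows appear; 2 have NULL author.

SQL:
SELECT a.title, b.name AS author
FROM books a
LEFT JOIN authors b ON a.author_id = b.id

Result:
title           | author
----------------+-------
Broken Clocks   | King  
The Old House   | King  
The Glass Key   | NULL  
Silent Waters   | King  
Midnight Sun    | Clark 
River Crossing  | NULL  
Northern Lights | King  


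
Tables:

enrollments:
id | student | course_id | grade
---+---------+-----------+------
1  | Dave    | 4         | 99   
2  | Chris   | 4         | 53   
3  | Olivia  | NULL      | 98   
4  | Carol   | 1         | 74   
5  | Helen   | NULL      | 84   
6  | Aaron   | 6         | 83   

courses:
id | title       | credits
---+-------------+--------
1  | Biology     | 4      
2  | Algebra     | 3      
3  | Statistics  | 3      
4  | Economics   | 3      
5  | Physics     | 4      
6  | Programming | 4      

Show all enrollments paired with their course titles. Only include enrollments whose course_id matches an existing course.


INNER JOIN keeps only enrollments rows whose course_id matches an id in courses. Walk through each enrollment:
  - enrollment 1 (Dave): course_id=4 -> matches Economics
  - enrollment 2 (Chris): course_id=4 -> matches Economics
  - enrollment 3 (Olivia): course_id=NULL, no match -> dropped
  - enrollment 4 (Carol): course_id=1 -> matches Biology
  - enrollment 5 (Helen): course_id=NULL, no match -> dropped
  - enrollment 6 (Aaron): course_id=6 -> matches Programming
So 2 of 6 rows are dropped.

SQL:
SELECT a.student, b.title AS course
FROM enrollments a
INNER JOIN courses b ON a.course_id = b.id

Result:
student | course     
--------+------------
Dave    | Economics  
Chris   | Economics  
Carol   | Biology    
Aaron   | Programming


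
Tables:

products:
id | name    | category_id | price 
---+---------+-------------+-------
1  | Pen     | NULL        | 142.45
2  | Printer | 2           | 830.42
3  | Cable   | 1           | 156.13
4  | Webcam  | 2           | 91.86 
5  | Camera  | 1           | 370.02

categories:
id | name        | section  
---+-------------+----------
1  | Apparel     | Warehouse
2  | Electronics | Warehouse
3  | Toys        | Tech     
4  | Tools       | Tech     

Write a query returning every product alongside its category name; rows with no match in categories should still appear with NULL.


LEFT JOIN keeps every row from products (the left table); where category_id has no match in categories, the category columns become NULL. Walk through each product:
  - product 1 (Pen): category_id=NULL, no match -> kept with NULL
  - product 2 (Printer): category_id=2 -> matches Electronics
  - product 3 (Cable): category_id=1 -> matches Apparel
  - product 4 (Webcam): category_id=2 -> matches Electronics
  - product 5 (Camera): category_id=1 -> matches Apparel
All 5 rows appear; 1 has NULL category.

SQL:
SELECT a.name, b.name AS category
FROM products a
LEFT JOIN categories b ON a.category_id = b.id

Result:
name    | category   
--------+------------
Pen     | NULL       
Printer | Electronics
Cable   | Apparel    
Webcam  | Electronics
Camera  | Apparel    


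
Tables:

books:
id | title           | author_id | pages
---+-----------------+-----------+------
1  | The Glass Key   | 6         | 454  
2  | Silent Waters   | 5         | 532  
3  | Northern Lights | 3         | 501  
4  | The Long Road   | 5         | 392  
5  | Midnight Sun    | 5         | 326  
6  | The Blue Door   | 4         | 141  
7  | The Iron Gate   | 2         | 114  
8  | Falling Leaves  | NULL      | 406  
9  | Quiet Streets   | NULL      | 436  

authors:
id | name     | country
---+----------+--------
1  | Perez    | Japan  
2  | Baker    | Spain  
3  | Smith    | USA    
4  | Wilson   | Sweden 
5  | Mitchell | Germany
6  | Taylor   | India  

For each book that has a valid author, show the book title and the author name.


INNER JOIN keeps only books rows whose author_id matches an id in authors. Walk through each book:
  - book 1 (The Glass Key): author_id=6 -> matches Taylor
  - book 2 (Silent Waters): author_id=5 -> matches Mitchell
  - book 3 (Northern Lights): author_id=3 -> matches Smith
  - book 4 (The Long Road): author_id=5 -> matches Mitchell
  - book 5 (Midnight Sun): author_id=5 -> matches Mitchell
  - book 6 (The Blue Door): author_id=4 -> matches Wilson
  - book 7 (The Iron Gate): author_id=2 -> matches Baker
  - book 8 (Falling Leaves): author_id=NULL, no match -> dropped
  - book 9 (Quiet Streets): author_id=NULL, no match -> dropped
So 2 of 9 rows are dropped.

SQL:
SELECT a.title, b.name AS author
FROM books a
INNER JOIN authors b ON a.author_id = b.id

Result:
title           | author  
----------------+---------
The Glass Key   | Taylor  
Silent Waters   | Mitchell
Northern Lights | Smith   
The Long Road   | Mitchell
Midnight Sun    | Mitchell
The Blue Door   | Wilson  
The Iron Gate   | Baker   


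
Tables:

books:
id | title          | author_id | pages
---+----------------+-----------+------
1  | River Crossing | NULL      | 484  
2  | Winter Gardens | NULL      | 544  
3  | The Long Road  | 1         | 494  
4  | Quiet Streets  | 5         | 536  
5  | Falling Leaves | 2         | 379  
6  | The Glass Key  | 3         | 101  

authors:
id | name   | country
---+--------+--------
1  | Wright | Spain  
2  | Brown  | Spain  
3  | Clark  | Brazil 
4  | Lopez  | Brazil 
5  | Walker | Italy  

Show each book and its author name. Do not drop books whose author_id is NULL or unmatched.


LEFT JOIN keeps every row from books (the left table); where author_id has no match in authors, the author columns become NULL. Walk through each book:
  - book 1 (River Crossing): author_id=NULL, no match -> kept with NULL
  - book 2 (Winter Gardens): author_id=NULL, no match -> kept with NULL
  - book 3 (The Long Road): author_id=1 -> matches Wright
  - book 4 (Quiet Streets): author_id=5 -> matches Walker
  - book 5 (Falling Leaves): author_id=2 -> matches Brown
  - book 6 (The Glass Key): author_id=3 -> matches Clark
All 6 rows appear; 2 have NULL author.

SQL:
SELECT a.title, b.name AS author
FROM books a
LEFT JOIN authors b ON a.author_id = b.id

Result:
title          | author
---------------+-------
River Crossing | NULL  
Winter Gardens | NULL  
The Long Road  | Wright
Quiet Streets  | Walker
Falling Leaves | Brown 
The Glass Key  | Clark 


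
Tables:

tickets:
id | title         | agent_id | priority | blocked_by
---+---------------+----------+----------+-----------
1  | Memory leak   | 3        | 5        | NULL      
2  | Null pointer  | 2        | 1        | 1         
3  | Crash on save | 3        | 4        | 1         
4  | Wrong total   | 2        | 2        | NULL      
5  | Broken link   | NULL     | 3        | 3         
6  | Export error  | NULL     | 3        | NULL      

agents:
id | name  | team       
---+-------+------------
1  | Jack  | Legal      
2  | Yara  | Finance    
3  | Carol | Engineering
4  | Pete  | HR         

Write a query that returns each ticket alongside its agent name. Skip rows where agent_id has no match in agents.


INNER JOIN keeps only tickets rows whose agent_id matches an id in agents. Walk through each ticket:
  - ticket 1 (Memory leak): agent_id=3 -> matches Carol
  - ticket 2 (Null pointer): agent_id=2 -> matches Yara
  - ticket 3 (Crash on save): agent_id=3 -> matches Carol
  - ticket 4 (Wrong total): agent_id=2 -> matches Yara
  - ticket 5 (Broken link): agent_id=NULL, no match -> dropped
  - ticket 6 (Export error): agent_id=NULL, no match -> dropped
So 2 of 6 rows are dropped.

SQL:
SELECT a.title, b.name AS agent
FROM tickets a
INNER JOIN agents b ON a.agent_id = b.id

Result:
title         | agent
--------------+------
Memory leak   | Carol
Null pointer  | Yara 
Crash on save | Carol
Wrong total   | Yara 


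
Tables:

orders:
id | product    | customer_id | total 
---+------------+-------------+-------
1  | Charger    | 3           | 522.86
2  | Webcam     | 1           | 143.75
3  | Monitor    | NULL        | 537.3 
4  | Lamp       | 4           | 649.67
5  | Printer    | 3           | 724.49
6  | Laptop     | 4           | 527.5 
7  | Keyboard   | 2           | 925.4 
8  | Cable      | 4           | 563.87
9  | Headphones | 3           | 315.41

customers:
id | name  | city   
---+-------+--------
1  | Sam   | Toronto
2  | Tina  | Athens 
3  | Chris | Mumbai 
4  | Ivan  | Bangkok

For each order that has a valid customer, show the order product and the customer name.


INNER JOIN keeps only orders rows whose customer_id matches an id in customers. Walk through each order:
  - order 1 (Charger): customer_id=3 -> matches Chris
  - order 2 (Webcam): customer_id=1 -> matches Sam
  - order 3 (Monitor): customer_id=NULL, no match -> dropped
  - order 4 (Lamp): customer_id=4 -> matches Ivan
  - order 5 (Printer): customer_id=3 -> matches Chris
  - order 6 (Laptop): customer_id=4 -> matches Ivan
  - order 7 (Keyboard): customer_id=2 -> matches Tina
  - order 8 (Cable): customer_id=4 -> matches Ivan
  - order 9 (Headphones): customer_id=3 -> matches Chris
So 1 of 9 rows is dropped.

SQL:
SELECT a.product, b.name AS customer
FROM orders a
INNER JOIN customers b ON a.customer_id = b.id

Result:
product    | customer
-----------+---------
Charger    | Chris   
Webcam     | Sam     
Lamp       | Ivan    
Printer    | Chris   
Laptop     | Ivan    
Keyboard   | Tina    
Cable      | Ivan    
Headphones | Chris   
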